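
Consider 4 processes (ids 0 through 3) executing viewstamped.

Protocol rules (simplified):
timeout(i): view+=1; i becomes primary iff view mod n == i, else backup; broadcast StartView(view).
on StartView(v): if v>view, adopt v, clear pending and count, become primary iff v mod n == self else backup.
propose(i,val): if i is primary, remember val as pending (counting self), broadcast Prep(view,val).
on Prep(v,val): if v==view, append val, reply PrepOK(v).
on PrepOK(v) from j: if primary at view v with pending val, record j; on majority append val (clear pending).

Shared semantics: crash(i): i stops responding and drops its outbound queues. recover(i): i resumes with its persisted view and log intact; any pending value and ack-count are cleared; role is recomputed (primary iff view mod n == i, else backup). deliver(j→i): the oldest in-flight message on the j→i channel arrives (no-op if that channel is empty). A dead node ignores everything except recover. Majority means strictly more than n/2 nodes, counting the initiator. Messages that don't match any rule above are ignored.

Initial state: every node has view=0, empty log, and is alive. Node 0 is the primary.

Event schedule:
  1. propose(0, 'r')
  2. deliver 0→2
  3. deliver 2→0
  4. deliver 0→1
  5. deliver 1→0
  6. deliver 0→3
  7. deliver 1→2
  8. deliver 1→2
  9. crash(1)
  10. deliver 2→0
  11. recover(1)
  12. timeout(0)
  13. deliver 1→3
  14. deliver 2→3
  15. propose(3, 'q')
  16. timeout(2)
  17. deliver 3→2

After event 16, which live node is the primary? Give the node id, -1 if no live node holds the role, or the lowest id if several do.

1. propose(0,'r'):  nop
2. deliver 0→2:  <2:back v0 r>
3. deliver 2→0:  nop
4. deliver 0→1:  <1:back v0 r>
5. deliver 1→0:  <0:prim v0 r>
6. deliver 0→3:  <3:back v0 r>
7. deliver 1→2:  nop
8. deliver 1→2:  nop
9. crash(1):  <1:✗back v0 r>
10. deliver 2→0:  nop
11. recover(1):  <1:back v0 r>
12. timeout(0):  <0:back v1 r>
13. deliver 1→3:  nop
14. deliver 2→3:  nop
15. propose(3,'q'):  nop
16. timeout(2):  <2:back v1 r>

-1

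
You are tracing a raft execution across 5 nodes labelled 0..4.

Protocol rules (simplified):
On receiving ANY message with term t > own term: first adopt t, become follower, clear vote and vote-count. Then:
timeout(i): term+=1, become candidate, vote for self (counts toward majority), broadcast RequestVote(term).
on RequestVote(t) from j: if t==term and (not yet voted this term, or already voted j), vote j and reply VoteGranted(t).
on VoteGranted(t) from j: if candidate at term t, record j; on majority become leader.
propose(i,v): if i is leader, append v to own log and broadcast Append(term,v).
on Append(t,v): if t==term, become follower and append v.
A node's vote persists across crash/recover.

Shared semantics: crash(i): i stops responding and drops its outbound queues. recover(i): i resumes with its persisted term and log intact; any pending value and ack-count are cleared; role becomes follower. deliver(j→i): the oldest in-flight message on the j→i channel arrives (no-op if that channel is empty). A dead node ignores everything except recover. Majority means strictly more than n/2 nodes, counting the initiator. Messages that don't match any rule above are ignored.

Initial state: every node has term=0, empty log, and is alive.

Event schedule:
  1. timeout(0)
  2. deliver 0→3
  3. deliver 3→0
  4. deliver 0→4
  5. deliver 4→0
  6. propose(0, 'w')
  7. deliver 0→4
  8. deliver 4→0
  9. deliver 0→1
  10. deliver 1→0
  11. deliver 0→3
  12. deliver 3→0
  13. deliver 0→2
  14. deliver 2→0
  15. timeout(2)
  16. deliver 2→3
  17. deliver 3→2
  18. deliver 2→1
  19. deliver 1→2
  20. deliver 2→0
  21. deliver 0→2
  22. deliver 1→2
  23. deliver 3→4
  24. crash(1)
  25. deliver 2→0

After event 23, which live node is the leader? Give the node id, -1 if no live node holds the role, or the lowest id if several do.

2

1. timeout(0):  <0:cand t1 ->
2. deliver 0→3:  <3:foll t1 ->
3. deliver 3→0:  nop
4. deliver 0→4:  <4:foll t1 ->
5. deliver 4→0:  <0:lead t1 ->
6. propose(0,'w'):  <0:lead t1 w>
7. deliver 0→4:  <4:foll t1 w>
8. deliver 4→0:  nop
9. deliver 0→1:  <1:foll t1 ->
10. deliver 1→0:  nop
11. deliver 0→3:  <3:foll t1 w>
12. deliver 3→0:  nop
13. deliver 0→2:  <2:foll t1 ->
14. deliver 2→0:  nop
15. timeout(2):  <2:cand t2 ->
16. deliver 2→3:  <3:foll t2 w>
17. deliver 3→2:  nop
18. deliver 2→1:  <1:foll t2 ->
19. deliver 1→2:  <2:lead t2 ->
20. deliver 2→0:  <0:foll t2 w>
21. deliver 0→2:  nop
22. deliver 1→2:  nop
23. deliver 3→4:  nop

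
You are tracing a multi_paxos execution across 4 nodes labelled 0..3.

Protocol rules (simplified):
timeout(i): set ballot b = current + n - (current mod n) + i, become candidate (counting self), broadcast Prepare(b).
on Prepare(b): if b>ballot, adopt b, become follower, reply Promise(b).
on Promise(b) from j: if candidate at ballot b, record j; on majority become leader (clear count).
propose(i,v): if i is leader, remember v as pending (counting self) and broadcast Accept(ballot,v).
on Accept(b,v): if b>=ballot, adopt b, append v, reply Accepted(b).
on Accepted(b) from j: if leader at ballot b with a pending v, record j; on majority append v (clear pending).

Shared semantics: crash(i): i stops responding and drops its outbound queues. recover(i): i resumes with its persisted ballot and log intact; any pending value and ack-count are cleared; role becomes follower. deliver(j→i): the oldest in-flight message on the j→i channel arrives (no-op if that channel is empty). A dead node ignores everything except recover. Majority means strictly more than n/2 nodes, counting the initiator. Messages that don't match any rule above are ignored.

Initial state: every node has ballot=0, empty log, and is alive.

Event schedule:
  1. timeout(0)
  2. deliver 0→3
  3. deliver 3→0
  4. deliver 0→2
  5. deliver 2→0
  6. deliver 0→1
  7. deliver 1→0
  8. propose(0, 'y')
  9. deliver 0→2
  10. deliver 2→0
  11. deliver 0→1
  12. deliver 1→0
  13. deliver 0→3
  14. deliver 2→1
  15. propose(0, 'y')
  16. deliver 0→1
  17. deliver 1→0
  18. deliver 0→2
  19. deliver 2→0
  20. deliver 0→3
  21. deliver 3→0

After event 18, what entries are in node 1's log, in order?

y,y

after 1 — timeout(0): n0:cand/b4/[-]
after 2 — deliver 0→3: n3:foll/b4/[-]
after 3 — deliver 3→0: ·
after 4 — deliver 0→2: n2:foll/b4/[-]
after 5 — deliver 2→0: n0:lead/b4/[-]
after 6 — deliver 0→1: n1:foll/b4/[-]
after 7 — deliver 1→0: ·
after 8 — propose(0,'y'): ·
after 9 — deliver 0→2: n2:foll/b4/[y]
after 10 — deliver 2→0: ·
after 11 — deliver 0→1: n1:foll/b4/[y]
after 12 — deliver 1→0: n0:lead/b4/[y]
after 13 — deliver 0→3: n3:foll/b4/[y]
after 14 — deliver 2→1: ·
after 15 — propose(0,'y'): ·
after 16 — deliver 0→1: n1:foll/b4/[y,y]
after 17 — deliver 1→0: ·
after 18 — deliver 0→2: n2:foll/b4/[y,y]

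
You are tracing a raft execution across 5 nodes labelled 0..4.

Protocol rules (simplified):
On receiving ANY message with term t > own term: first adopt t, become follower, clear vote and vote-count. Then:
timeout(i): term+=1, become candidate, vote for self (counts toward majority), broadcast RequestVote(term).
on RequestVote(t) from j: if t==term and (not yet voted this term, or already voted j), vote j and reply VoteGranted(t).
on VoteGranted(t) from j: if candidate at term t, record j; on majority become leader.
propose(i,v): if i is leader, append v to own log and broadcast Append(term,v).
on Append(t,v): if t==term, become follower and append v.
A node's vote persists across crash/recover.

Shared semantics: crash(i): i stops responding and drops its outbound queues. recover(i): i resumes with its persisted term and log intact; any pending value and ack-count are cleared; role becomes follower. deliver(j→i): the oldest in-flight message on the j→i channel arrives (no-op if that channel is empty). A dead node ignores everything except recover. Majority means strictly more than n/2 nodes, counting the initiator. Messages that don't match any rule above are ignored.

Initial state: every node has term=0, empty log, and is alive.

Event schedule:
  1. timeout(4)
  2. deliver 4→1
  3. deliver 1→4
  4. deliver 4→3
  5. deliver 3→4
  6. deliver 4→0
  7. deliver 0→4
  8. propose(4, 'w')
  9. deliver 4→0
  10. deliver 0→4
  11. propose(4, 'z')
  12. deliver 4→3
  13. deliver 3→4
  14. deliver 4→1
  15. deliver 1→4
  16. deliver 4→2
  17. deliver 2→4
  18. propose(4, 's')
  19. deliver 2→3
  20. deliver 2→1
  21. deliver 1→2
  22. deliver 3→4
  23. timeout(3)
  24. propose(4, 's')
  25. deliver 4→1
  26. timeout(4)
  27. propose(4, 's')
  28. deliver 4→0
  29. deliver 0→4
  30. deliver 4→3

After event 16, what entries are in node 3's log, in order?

w

1. timeout(4):  <4:cand t1 ->
2. deliver 4→1:  <1:foll t1 ->
3. deliver 1→4:  nop
4. deliver 4→3:  <3:foll t1 ->
5. deliver 3→4:  <4:lead t1 ->
6. deliver 4→0:  <0:foll t1 ->
7. deliver 0→4:  nop
8. propose(4,'w'):  <4:lead t1 w>
9. deliver 4→0:  <0:foll t1 w>
10. deliver 0→4:  nop
11. propose(4,'z'):  <4:lead t1 w,z>
12. deliver 4→3:  <3:foll t1 w>
13. deliver 3→4:  nop
14. deliver 4→1:  <1:foll t1 w>
15. deliver 1→4:  nop
16. deliver 4→2:  <2:foll t1 ->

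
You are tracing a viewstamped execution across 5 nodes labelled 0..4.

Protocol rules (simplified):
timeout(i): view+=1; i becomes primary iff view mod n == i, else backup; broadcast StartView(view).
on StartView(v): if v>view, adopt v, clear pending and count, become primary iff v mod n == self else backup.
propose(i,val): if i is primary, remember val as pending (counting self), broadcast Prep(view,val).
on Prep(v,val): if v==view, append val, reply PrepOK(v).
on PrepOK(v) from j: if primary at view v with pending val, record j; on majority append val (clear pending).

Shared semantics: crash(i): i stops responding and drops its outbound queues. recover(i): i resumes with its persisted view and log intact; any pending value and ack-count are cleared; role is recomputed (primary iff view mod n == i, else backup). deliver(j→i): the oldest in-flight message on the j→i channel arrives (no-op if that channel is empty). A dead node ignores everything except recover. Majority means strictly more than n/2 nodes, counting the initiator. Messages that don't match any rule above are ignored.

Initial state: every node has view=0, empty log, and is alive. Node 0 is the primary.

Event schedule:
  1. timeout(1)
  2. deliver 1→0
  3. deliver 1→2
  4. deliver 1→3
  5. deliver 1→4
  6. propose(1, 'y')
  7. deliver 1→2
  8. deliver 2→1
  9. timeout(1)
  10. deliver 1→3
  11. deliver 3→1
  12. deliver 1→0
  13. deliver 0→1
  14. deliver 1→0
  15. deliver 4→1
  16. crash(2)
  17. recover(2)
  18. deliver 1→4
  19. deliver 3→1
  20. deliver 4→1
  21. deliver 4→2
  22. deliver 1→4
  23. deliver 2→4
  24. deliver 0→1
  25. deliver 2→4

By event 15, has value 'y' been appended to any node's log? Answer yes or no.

[1] timeout(1) → N1(prim v1 [-])
[2] deliver 1→0 → N0(back v1 [-])
[3] deliver 1→2 → N2(back v1 [-])
[4] deliver 1→3 → N3(back v1 [-])
[5] deliver 1→4 → N4(back v1 [-])
[6] propose(1,'y') → ∅
[7] deliver 1→2 → N2(back v1 [y])
[8] deliver 2→1 → ∅
[9] timeout(1) → N1(back v2 [-])
[10] deliver 1→3 → N3(back v1 [y])
[11] deliver 3→1 → ∅
[12] deliver 1→0 → N0(back v1 [y])
[13] deliver 0→1 → ∅
[14] deliver 1→0 → N0(back v2 [y])
[15] deliver 4→1 → ∅

yes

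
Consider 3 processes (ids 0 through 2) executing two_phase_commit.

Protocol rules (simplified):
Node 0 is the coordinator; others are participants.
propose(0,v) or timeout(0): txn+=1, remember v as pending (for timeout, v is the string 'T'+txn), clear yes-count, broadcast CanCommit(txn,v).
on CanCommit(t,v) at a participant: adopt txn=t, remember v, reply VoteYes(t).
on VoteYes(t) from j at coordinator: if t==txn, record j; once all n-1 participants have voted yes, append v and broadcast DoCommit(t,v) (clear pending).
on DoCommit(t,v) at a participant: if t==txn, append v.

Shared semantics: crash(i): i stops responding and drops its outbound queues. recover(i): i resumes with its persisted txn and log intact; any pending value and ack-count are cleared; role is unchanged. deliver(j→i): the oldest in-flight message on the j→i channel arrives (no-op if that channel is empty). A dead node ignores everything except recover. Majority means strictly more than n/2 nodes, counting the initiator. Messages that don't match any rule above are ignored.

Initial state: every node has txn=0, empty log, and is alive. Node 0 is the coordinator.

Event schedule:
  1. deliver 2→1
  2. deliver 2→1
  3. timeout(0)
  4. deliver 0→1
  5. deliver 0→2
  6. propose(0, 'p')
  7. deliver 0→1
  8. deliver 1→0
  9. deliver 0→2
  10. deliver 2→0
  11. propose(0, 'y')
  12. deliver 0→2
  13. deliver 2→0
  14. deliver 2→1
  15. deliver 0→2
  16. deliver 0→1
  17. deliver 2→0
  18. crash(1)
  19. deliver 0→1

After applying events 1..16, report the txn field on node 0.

e1 deliver 2→1: ·
e2 deliver 2→1: ·
e3 timeout(0): 0[coor,t=1,-]
e4 deliver 0→1: 1[part,t=1,-]
e5 deliver 0→2: 2[part,t=1,-]
e6 propose(0,'p'): 0[coor,t=2,-]
e7 deliver 0→1: 1[part,t=2,-]
e8 deliver 1→0: ·
e9 deliver 0→2: 2[part,t=2,-]
e10 deliver 2→0: ·
e11 propose(0,'y'): 0[coor,t=3,-]
e12 deliver 0→2: 2[part,t=3,-]
e13 deliver 2→0: ·
e14 deliver 2→1: ·
e15 deliver 0→2: ·
e16 deliver 0→1: 1[part,t=3,-]

3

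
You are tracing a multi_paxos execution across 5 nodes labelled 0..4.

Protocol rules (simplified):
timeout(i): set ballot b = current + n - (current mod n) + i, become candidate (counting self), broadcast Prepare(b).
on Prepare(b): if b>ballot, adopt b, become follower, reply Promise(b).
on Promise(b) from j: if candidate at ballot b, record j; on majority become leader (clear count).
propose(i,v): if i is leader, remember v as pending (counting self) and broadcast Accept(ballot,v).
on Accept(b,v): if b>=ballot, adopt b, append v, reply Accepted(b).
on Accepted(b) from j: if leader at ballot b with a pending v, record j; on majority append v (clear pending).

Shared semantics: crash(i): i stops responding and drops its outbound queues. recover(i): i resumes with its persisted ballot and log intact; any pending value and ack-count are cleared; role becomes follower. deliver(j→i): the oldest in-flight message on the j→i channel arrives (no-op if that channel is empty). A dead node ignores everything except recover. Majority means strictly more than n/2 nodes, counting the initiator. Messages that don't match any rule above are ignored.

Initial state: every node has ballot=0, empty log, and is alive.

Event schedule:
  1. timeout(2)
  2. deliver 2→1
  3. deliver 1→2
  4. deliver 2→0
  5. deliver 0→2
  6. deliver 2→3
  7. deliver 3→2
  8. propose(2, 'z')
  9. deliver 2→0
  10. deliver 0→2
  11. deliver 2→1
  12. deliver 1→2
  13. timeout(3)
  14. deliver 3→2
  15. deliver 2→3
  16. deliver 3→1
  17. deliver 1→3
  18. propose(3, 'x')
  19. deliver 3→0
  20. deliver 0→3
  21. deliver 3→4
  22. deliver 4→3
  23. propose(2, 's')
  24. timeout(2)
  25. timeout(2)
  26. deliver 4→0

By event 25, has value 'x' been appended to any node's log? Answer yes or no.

step 1 timeout(2): 2={cand,b=7,log=-}
step 2 deliver 2→1: 1={foll,b=7,log=-}
step 3 deliver 1→2: —
step 4 deliver 2→0: 0={foll,b=7,log=-}
step 5 deliver 0→2: 2={lead,b=7,log=-}
step 6 deliver 2→3: 3={foll,b=7,log=-}
step 7 deliver 3→2: —
step 8 propose(2,'z'): —
step 9 deliver 2→0: 0={foll,b=7,log=z}
step 10 deliver 0→2: —
step 11 deliver 2→1: 1={foll,b=7,log=z}
step 12 deliver 1→2: 2={lead,b=7,log=z}
step 13 timeout(3): 3={cand,b=13,log=-}
step 14 deliver 3→2: 2={foll,b=13,log=z}
step 15 deliver 2→3: —
step 16 deliver 3→1: 1={foll,b=13,log=z}
step 17 deliver 1→3: —
step 18 propose(3,'x'): —
step 19 deliver 3→0: 0={foll,b=13,log=z}
step 20 deliver 0→3: 3={lead,b=13,log=-}
step 21 deliver 3→4: 4={foll,b=13,log=-}
step 22 deliver 4→3: —
step 23 propose(2,'s'): —
step 24 timeout(2): 2={cand,b=17,log=z}
step 25 timeout(2): 2={cand,b=22,log=z}

no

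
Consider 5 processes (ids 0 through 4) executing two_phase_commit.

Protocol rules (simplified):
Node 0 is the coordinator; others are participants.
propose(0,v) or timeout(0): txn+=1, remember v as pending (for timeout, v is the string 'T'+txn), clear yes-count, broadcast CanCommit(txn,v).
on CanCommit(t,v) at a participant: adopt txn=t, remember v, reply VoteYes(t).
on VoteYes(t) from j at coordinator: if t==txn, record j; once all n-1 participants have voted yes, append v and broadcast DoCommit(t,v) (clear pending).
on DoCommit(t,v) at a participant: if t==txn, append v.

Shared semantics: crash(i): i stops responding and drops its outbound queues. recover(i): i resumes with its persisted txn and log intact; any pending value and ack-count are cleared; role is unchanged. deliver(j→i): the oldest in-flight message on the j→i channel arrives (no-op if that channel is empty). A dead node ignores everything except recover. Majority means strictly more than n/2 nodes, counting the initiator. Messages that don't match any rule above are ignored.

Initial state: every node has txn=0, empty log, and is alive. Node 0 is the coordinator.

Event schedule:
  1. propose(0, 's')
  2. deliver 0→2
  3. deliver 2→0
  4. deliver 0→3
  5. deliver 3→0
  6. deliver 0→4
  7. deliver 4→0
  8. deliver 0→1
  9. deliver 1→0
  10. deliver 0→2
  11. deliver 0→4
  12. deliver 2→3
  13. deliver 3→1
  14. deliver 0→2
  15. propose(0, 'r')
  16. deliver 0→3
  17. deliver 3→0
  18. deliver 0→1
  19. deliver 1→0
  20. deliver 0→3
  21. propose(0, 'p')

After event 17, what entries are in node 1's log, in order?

empty

after 1 — propose(0,'s'): n0:coor/t1/[-]
after 2 — deliver 0→2: n2:part/t1/[-]
after 3 — deliver 2→0: ·
after 4 — deliver 0→3: n3:part/t1/[-]
after 5 — deliver 3→0: ·
after 6 — deliver 0→4: n4:part/t1/[-]
after 7 — deliver 4→0: ·
after 8 — deliver 0→1: n1:part/t1/[-]
after 9 — deliver 1→0: n0:coor/t1/[s]
after 10 — deliver 0→2: n2:part/t1/[s]
after 11 — deliver 0→4: n4:part/t1/[s]
after 12 — deliver 2→3: ·
after 13 — deliver 3→1: ·
after 14 — deliver 0→2: ·
after 15 — propose(0,'r'): n0:coor/t2/[s]
after 16 — deliver 0→3: n3:part/t1/[s]
after 17 — deliver 3→0: ·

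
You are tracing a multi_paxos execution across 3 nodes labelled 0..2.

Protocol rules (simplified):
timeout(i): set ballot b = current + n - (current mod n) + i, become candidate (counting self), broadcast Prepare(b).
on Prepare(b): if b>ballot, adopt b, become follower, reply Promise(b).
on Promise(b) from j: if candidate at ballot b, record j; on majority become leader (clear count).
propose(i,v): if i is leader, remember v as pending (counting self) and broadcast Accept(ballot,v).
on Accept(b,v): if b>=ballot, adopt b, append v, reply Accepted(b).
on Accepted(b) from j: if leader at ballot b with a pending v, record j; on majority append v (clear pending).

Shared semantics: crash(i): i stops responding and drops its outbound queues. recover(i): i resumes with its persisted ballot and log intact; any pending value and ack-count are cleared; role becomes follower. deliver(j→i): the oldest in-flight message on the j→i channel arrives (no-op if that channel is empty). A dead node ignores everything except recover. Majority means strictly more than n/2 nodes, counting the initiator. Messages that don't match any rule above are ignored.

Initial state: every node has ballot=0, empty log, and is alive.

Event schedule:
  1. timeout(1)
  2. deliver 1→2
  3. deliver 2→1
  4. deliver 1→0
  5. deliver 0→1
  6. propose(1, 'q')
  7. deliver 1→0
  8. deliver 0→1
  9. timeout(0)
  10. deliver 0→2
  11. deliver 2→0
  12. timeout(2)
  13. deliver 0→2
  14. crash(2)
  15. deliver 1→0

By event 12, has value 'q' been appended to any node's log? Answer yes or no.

e1 timeout(1): 1[cand,b=4,-]
e2 deliver 1→2: 2[foll,b=4,-]
e3 deliver 2→1: 1[lead,b=4,-]
e4 deliver 1→0: 0[foll,b=4,-]
e5 deliver 0→1: ·
e6 propose(1,'q'): ·
e7 deliver 1→0: 0[foll,b=4,q]
e8 deliver 0→1: 1[lead,b=4,q]
e9 timeout(0): 0[cand,b=6,q]
e10 deliver 0→2: 2[foll,b=6,-]
e11 deliver 2→0: 0[lead,b=6,q]
e12 timeout(2): 2[cand,b=11,-]

yes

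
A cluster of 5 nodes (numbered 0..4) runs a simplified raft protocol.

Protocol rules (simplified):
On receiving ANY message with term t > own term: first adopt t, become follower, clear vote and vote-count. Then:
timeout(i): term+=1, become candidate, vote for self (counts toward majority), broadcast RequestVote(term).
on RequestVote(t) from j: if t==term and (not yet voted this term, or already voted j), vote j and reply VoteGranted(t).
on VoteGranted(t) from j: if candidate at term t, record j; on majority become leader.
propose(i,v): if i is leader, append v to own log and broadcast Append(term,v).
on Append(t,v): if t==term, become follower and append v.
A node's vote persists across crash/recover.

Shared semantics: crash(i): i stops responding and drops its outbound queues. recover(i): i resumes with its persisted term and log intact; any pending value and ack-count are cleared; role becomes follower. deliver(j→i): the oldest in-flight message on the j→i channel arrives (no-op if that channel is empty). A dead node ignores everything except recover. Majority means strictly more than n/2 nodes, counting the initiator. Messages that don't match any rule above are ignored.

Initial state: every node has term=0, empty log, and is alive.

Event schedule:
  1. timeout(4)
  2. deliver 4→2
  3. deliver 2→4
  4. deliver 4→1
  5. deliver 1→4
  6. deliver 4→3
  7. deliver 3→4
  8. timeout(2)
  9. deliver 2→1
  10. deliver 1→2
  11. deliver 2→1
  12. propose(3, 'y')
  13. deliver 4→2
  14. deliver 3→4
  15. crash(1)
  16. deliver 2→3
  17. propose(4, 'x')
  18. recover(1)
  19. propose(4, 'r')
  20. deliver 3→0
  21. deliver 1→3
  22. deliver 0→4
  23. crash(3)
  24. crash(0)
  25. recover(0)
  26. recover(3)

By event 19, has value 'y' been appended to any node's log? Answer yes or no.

no

e1 timeout(4): 4[cand,t=1,-]
e2 deliver 4→2: 2[foll,t=1,-]
e3 deliver 2→4: ·
e4 deliver 4→1: 1[foll,t=1,-]
e5 deliver 1→4: 4[lead,t=1,-]
e6 deliver 4→3: 3[foll,t=1,-]
e7 deliver 3→4: ·
e8 timeout(2): 2[cand,t=2,-]
e9 deliver 2→1: 1[foll,t=2,-]
e10 deliver 1→2: ·
e11 deliver 2→1: ·
e12 propose(3,'y'): ·
e13 deliver 4→2: ·
e14 deliver 3→4: ·
e15 crash(1): 1[✗foll,t=2,-]
e16 deliver 2→3: 3[foll,t=2,-]
e17 propose(4,'x'): 4[lead,t=1,x]
e18 recover(1): 1[foll,t=2,-]
e19 propose(4,'r'): 4[lead,t=1,x,r]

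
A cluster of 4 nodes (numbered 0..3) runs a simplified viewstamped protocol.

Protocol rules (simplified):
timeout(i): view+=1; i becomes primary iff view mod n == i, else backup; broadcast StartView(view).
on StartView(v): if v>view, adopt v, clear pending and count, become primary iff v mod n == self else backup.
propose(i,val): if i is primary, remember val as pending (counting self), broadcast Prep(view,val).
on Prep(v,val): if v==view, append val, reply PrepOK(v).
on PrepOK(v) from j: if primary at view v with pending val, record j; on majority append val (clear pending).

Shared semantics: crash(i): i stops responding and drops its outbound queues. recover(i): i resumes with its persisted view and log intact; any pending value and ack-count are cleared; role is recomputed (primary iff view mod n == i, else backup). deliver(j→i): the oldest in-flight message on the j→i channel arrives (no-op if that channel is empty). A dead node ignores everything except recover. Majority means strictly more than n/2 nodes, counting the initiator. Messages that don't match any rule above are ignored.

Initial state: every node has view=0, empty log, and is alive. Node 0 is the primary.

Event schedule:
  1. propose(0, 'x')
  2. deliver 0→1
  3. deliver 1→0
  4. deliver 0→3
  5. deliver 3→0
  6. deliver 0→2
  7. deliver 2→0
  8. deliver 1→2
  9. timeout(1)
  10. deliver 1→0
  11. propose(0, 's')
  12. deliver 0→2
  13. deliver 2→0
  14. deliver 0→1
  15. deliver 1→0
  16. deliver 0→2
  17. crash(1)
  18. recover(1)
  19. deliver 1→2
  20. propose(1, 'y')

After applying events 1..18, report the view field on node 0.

[1] propose(0,'x') → ∅
[2] deliver 0→1 → N1(back v0 [x])
[3] deliver 1→0 → ∅
[4] deliver 0→3 → N3(back v0 [x])
[5] deliver 3→0 → N0(prim v0 [x])
[6] deliver 0→2 → N2(back v0 [x])
[7] deliver 2→0 → ∅
[8] deliver 1→2 → ∅
[9] timeout(1) → N1(prim v1 [x])
[10] deliver 1→0 → N0(back v1 [x])
[11] propose(0,'s') → ∅
[12] deliver 0→2 → ∅
[13] deliver 2→0 → ∅
[14] deliver 0→1 → ∅
[15] deliver 1→0 → ∅
[16] deliver 0→2 → ∅
[17] crash(1) → N1(✗prim v1 [x])
[18] recover(1) → N1(prim v1 [x])

1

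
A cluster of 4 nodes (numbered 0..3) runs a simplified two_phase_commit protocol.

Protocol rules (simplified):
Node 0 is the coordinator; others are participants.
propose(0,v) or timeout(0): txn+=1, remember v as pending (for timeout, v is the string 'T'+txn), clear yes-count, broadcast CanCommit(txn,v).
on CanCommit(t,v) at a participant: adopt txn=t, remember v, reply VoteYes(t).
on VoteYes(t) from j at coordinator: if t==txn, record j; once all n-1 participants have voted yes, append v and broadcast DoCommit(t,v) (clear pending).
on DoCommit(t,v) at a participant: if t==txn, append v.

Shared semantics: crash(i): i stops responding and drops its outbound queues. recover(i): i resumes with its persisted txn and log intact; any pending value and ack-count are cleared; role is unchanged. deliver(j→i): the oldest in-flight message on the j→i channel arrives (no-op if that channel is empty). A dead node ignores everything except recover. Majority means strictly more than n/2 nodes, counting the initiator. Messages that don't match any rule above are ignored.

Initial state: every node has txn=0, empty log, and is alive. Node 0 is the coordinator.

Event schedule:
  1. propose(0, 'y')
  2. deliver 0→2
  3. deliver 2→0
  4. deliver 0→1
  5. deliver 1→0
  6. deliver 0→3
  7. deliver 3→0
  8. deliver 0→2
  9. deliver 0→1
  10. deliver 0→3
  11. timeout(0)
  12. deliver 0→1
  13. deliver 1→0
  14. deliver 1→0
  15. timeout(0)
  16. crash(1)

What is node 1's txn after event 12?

2

step 1 propose(0,'y'): 0={coor,t=1,log=-}
step 2 deliver 0→2: 2={part,t=1,log=-}
step 3 deliver 2→0: —
step 4 deliver 0→1: 1={part,t=1,log=-}
step 5 deliver 1→0: —
step 6 deliver 0→3: 3={part,t=1,log=-}
step 7 deliver 3→0: 0={coor,t=1,log=y}
step 8 deliver 0→2: 2={part,t=1,log=y}
step 9 deliver 0→1: 1={part,t=1,log=y}
step 10 deliver 0→3: 3={part,t=1,log=y}
step 11 timeout(0): 0={coor,t=2,log=y}
step 12 deliver 0→1: 1={part,t=2,log=y}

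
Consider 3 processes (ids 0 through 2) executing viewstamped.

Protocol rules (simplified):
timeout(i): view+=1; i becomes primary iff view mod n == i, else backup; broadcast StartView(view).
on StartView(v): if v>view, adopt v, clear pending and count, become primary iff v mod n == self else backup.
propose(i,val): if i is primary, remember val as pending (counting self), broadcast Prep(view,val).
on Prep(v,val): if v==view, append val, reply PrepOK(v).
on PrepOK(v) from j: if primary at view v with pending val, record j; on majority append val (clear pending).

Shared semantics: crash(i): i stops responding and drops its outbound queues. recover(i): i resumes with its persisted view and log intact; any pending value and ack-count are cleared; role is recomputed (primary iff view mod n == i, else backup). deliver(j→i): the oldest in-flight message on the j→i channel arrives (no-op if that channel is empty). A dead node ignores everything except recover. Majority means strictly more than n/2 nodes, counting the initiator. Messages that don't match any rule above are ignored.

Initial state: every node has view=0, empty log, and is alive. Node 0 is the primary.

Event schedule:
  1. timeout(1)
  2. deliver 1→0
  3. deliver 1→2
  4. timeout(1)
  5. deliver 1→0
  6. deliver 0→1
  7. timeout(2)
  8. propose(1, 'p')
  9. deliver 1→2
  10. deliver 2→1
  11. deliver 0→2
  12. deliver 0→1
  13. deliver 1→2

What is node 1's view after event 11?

e1 timeout(1): 1[prim,v=1,-]
e2 deliver 1→0: 0[back,v=1,-]
e3 deliver 1→2: 2[back,v=1,-]
e4 timeout(1): 1[back,v=2,-]
e5 deliver 1→0: 0[back,v=2,-]
e6 deliver 0→1: ·
e7 timeout(2): 2[prim,v=2,-]
e8 propose(1,'p'): ·
e9 deliver 1→2: ·
e10 deliver 2→1: ·
e11 deliver 0→2: ·

2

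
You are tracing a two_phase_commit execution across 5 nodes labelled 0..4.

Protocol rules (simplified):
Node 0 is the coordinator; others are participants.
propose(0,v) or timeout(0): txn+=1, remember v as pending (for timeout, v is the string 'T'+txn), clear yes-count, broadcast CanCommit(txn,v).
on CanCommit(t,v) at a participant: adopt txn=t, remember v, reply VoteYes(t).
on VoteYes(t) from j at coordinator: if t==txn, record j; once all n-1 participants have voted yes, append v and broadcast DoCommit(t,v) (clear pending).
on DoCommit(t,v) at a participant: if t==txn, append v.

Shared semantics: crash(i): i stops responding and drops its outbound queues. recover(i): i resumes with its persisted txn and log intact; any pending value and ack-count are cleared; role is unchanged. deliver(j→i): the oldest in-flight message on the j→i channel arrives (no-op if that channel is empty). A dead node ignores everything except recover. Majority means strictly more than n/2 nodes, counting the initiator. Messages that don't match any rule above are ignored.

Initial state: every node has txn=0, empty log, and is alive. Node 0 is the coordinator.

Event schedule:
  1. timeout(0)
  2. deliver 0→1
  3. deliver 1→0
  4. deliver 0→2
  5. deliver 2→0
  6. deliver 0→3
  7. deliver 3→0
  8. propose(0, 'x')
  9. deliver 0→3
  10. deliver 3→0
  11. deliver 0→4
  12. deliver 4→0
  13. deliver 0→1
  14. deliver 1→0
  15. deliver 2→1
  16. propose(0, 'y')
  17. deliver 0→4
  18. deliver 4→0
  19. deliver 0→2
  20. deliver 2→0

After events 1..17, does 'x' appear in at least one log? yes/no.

no

1. timeout(0):  <0:coor t1 ->
2. deliver 0→1:  <1:part t1 ->
3. deliver 1→0:  nop
4. deliver 0→2:  <2:part t1 ->
5. deliver 2→0:  nop
6. deliver 0→3:  <3:part t1 ->
7. deliver 3→0:  nop
8. propose(0,'x'):  <0:coor t2 ->
9. deliver 0→3:  <3:part t2 ->
10. deliver 3→0:  nop
11. deliver 0→4:  <4:part t1 ->
12. deliver 4→0:  nop
13. deliver 0→1:  <1:part t2 ->
14. deliver 1→0:  nop
15. deliver 2→1:  nop
16. propose(0,'y'):  <0:coor t3 ->
17. deliver 0→4:  <4:part t2 ->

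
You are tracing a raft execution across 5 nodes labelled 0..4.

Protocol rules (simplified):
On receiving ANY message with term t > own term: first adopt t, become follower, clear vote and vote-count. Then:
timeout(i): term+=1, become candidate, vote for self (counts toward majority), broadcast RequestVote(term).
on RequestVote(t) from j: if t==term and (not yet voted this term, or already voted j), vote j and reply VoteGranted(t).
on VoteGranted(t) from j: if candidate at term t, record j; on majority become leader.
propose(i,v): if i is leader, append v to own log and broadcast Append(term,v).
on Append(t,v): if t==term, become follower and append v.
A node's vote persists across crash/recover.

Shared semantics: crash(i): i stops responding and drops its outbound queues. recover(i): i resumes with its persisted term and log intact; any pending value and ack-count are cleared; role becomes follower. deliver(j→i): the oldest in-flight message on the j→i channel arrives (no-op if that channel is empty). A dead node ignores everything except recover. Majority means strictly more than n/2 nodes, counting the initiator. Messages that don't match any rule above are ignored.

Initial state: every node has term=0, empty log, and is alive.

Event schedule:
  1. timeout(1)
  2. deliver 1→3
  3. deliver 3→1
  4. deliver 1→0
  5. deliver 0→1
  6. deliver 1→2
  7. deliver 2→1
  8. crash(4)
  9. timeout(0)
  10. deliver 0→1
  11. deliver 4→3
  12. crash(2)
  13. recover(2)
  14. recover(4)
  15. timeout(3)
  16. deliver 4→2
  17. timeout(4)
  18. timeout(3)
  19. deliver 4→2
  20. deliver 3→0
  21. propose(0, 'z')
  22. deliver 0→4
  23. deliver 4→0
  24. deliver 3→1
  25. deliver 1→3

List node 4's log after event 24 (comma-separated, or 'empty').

after 1 — timeout(1): n1:cand/t1/[-]
after 2 — deliver 1→3: n3:foll/t1/[-]
after 3 — deliver 3→1: ·
after 4 — deliver 1→0: n0:foll/t1/[-]
after 5 — deliver 0→1: n1:lead/t1/[-]
after 6 — deliver 1→2: n2:foll/t1/[-]
after 7 — deliver 2→1: ·
after 8 — crash(4): n4:✗foll/t0/[-]
after 9 — timeout(0): n0:cand/t2/[-]
after 10 — deliver 0→1: n1:foll/t2/[-]
after 11 — deliver 4→3: ·
after 12 — crash(2): n2:✗foll/t1/[-]
after 13 — recover(2): n2:foll/t1/[-]
after 14 — recover(4): n4:foll/t0/[-]
after 15 — timeout(3): n3:cand/t2/[-]
after 16 — deliver 4→2: ·
after 17 — timeout(4): n4:cand/t1/[-]
after 18 — timeout(3): n3:cand/t3/[-]
after 19 — deliver 4→2: ·
after 20 — deliver 3→0: ·
after 21 — propose(0,'z'): ·
after 22 — deliver 0→4: n4:foll/t2/[-]
after 23 — deliver 4→0: ·
after 24 — deliver 3→1: ·

empty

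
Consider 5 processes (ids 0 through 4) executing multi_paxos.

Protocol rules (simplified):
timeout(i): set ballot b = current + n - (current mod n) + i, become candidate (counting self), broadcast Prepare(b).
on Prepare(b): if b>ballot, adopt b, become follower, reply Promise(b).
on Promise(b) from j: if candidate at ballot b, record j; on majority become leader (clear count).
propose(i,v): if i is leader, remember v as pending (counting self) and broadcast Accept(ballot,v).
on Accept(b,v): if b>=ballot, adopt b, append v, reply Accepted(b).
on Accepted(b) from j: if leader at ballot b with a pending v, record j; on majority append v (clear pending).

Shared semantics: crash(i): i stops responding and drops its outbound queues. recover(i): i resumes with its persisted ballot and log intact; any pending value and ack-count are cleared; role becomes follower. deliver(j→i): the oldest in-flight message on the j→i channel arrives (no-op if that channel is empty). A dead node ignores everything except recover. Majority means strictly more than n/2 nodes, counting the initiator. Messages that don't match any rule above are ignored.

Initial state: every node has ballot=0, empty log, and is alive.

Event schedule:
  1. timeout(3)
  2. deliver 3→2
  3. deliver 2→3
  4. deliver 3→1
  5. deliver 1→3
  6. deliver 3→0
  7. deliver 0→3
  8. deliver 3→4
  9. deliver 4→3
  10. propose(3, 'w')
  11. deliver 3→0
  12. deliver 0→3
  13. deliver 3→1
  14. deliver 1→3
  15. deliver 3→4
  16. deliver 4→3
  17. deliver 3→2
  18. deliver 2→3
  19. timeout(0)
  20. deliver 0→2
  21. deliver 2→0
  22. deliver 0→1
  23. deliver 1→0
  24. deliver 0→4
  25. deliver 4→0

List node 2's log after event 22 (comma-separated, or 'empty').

step 1 timeout(3): 3={cand,b=8,log=-}
step 2 deliver 3→2: 2={foll,b=8,log=-}
step 3 deliver 2→3: —
step 4 deliver 3→1: 1={foll,b=8,log=-}
step 5 deliver 1→3: 3={lead,b=8,log=-}
step 6 deliver 3→0: 0={foll,b=8,log=-}
step 7 deliver 0→3: —
step 8 deliver 3→4: 4={foll,b=8,log=-}
step 9 deliver 4→3: —
step 10 propose(3,'w'): —
step 11 deliver 3→0: 0={foll,b=8,log=w}
step 12 deliver 0→3: —
step 13 deliver 3→1: 1={foll,b=8,log=w}
step 14 deliver 1→3: 3={lead,b=8,log=w}
step 15 deliver 3→4: 4={foll,b=8,log=w}
step 16 deliver 4→3: —
step 17 deliver 3→2: 2={foll,b=8,log=w}
step 18 deliver 2→3: —
step 19 timeout(0): 0={cand,b=10,log=w}
step 20 deliver 0→2: 2={foll,b=10,log=w}
step 21 deliver 2→0: —
step 22 deliver 0→1: 1={foll,b=10,log=w}

w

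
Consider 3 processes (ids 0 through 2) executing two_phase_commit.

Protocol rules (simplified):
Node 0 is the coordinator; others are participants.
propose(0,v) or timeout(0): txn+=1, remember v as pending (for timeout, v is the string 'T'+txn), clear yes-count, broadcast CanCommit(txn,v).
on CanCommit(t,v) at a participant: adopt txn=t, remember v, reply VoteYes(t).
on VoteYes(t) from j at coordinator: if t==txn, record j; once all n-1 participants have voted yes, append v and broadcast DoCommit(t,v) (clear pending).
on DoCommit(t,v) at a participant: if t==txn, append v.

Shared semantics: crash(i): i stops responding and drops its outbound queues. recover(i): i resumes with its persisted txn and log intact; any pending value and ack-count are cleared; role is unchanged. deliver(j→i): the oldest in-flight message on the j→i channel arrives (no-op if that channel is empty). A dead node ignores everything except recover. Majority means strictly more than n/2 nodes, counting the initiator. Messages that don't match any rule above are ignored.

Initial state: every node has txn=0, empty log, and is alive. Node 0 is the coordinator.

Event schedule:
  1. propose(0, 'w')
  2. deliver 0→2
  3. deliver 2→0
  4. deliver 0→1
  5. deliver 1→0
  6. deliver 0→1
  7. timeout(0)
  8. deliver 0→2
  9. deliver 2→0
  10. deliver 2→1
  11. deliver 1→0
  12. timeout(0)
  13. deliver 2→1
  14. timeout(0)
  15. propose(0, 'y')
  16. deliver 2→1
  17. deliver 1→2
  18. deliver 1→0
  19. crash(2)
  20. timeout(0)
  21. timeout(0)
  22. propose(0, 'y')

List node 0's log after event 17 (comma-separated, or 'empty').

step 1 propose(0,'w'): 0={coor,t=1,log=-}
step 2 deliver 0→2: 2={part,t=1,log=-}
step 3 deliver 2→0: —
step 4 deliver 0→1: 1={part,t=1,log=-}
step 5 deliver 1→0: 0={coor,t=1,log=w}
step 6 deliver 0→1: 1={part,t=1,log=w}
step 7 timeout(0): 0={coor,t=2,log=w}
step 8 deliver 0→2: 2={part,t=1,log=w}
step 9 deliver 2→0: —
step 10 deliver 2→1: —
step 11 deliver 1→0: —
step 12 timeout(0): 0={coor,t=3,log=w}
step 13 deliver 2→1: —
step 14 timeout(0): 0={coor,t=4,log=w}
step 15 propose(0,'y'): 0={coor,t=5,log=w}
step 16 deliver 2→1: —
step 17 deliver 1→2: —

w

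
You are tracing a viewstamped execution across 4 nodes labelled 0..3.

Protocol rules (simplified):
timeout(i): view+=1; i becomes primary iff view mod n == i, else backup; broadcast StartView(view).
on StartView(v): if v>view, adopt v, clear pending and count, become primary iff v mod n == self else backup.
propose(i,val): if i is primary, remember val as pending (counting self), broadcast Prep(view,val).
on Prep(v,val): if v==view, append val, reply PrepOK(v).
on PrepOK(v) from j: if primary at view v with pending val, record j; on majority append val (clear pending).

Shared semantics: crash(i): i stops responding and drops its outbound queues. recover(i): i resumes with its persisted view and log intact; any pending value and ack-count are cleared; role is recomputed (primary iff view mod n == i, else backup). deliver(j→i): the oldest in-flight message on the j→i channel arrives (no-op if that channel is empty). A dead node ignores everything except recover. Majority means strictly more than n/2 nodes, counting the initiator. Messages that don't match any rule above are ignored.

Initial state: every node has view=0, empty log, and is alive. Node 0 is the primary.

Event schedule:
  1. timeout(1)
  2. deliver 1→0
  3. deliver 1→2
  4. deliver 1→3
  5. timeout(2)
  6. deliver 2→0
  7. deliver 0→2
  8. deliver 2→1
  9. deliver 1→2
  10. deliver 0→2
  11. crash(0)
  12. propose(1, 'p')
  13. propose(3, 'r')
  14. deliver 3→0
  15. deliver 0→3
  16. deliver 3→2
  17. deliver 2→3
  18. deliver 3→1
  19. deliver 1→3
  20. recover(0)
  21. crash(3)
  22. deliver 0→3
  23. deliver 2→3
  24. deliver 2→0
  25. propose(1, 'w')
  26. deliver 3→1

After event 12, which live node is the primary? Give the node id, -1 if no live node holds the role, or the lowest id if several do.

1. timeout(1):  <1:prim v1 ->
2. deliver 1→0:  <0:back v1 ->
3. deliver 1→2:  <2:back v1 ->
4. deliver 1→3:  <3:back v1 ->
5. timeout(2):  <2:prim v2 ->
6. deliver 2→0:  <0:back v2 ->
7. deliver 0→2:  nop
8. deliver 2→1:  <1:back v2 ->
9. deliver 1→2:  nop
10. deliver 0→2:  nop
11. crash(0):  <0:✗back v2 ->
12. propose(1,'p'):  nop

2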